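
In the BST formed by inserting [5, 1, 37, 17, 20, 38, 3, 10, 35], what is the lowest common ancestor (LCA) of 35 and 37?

Tree insertion order: [5, 1, 37, 17, 20, 38, 3, 10, 35]
Tree (level-order array): [5, 1, 37, None, 3, 17, 38, None, None, 10, 20, None, None, None, None, None, 35]
In a BST, the LCA of p=35, q=37 is the first node v on the
root-to-leaf path with p <= v <= q (go left if both < v, right if both > v).
Walk from root:
  at 5: both 35 and 37 > 5, go right
  at 37: 35 <= 37 <= 37, this is the LCA
LCA = 37


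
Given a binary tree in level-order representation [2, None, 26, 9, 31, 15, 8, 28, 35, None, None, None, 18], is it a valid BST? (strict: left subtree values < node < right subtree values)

Level-order array: [2, None, 26, 9, 31, 15, 8, 28, 35, None, None, None, 18]
Validate using subtree bounds (lo, hi): at each node, require lo < value < hi,
then recurse left with hi=value and right with lo=value.
Preorder trace (stopping at first violation):
  at node 2 with bounds (-inf, +inf): OK
  at node 26 with bounds (2, +inf): OK
  at node 9 with bounds (2, 26): OK
  at node 15 with bounds (2, 9): VIOLATION
Node 15 violates its bound: not (2 < 15 < 9).
Result: Not a valid BST


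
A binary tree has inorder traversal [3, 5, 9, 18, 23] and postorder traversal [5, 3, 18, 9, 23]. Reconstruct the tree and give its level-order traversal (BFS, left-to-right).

Inorder:   [3, 5, 9, 18, 23]
Postorder: [5, 3, 18, 9, 23]
Algorithm: postorder visits root last, so walk postorder right-to-left;
each value is the root of the current inorder slice — split it at that
value, recurse on the right subtree first, then the left.
Recursive splits:
  root=23; inorder splits into left=[3, 5, 9, 18], right=[]
  root=9; inorder splits into left=[3, 5], right=[18]
  root=18; inorder splits into left=[], right=[]
  root=3; inorder splits into left=[], right=[5]
  root=5; inorder splits into left=[], right=[]
Reconstructed level-order: [23, 9, 3, 18, 5]


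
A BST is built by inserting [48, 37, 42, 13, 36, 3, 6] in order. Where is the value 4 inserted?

Starting tree (level order): [48, 37, None, 13, 42, 3, 36, None, None, None, 6]
Insertion path: 48 -> 37 -> 13 -> 3 -> 6
Result: insert 4 as left child of 6
Final tree (level order): [48, 37, None, 13, 42, 3, 36, None, None, None, 6, None, None, 4]


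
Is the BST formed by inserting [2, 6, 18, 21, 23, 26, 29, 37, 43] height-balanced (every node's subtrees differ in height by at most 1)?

Tree (level-order array): [2, None, 6, None, 18, None, 21, None, 23, None, 26, None, 29, None, 37, None, 43]
Definition: a tree is height-balanced if, at every node, |h(left) - h(right)| <= 1 (empty subtree has height -1).
Bottom-up per-node check:
  node 43: h_left=-1, h_right=-1, diff=0 [OK], height=0
  node 37: h_left=-1, h_right=0, diff=1 [OK], height=1
  node 29: h_left=-1, h_right=1, diff=2 [FAIL (|-1-1|=2 > 1)], height=2
  node 26: h_left=-1, h_right=2, diff=3 [FAIL (|-1-2|=3 > 1)], height=3
  node 23: h_left=-1, h_right=3, diff=4 [FAIL (|-1-3|=4 > 1)], height=4
  node 21: h_left=-1, h_right=4, diff=5 [FAIL (|-1-4|=5 > 1)], height=5
  node 18: h_left=-1, h_right=5, diff=6 [FAIL (|-1-5|=6 > 1)], height=6
  node 6: h_left=-1, h_right=6, diff=7 [FAIL (|-1-6|=7 > 1)], height=7
  node 2: h_left=-1, h_right=7, diff=8 [FAIL (|-1-7|=8 > 1)], height=8
Node 29 violates the condition: |-1 - 1| = 2 > 1.
Result: Not balanced


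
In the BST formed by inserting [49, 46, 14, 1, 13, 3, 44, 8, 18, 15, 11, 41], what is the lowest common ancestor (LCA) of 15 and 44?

Tree insertion order: [49, 46, 14, 1, 13, 3, 44, 8, 18, 15, 11, 41]
Tree (level-order array): [49, 46, None, 14, None, 1, 44, None, 13, 18, None, 3, None, 15, 41, None, 8, None, None, None, None, None, 11]
In a BST, the LCA of p=15, q=44 is the first node v on the
root-to-leaf path with p <= v <= q (go left if both < v, right if both > v).
Walk from root:
  at 49: both 15 and 44 < 49, go left
  at 46: both 15 and 44 < 46, go left
  at 14: both 15 and 44 > 14, go right
  at 44: 15 <= 44 <= 44, this is the LCA
LCA = 44


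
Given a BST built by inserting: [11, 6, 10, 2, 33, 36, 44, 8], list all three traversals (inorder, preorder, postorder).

Tree insertion order: [11, 6, 10, 2, 33, 36, 44, 8]
Tree (level-order array): [11, 6, 33, 2, 10, None, 36, None, None, 8, None, None, 44]
Inorder (L, root, R): [2, 6, 8, 10, 11, 33, 36, 44]
Preorder (root, L, R): [11, 6, 2, 10, 8, 33, 36, 44]
Postorder (L, R, root): [2, 8, 10, 6, 44, 36, 33, 11]


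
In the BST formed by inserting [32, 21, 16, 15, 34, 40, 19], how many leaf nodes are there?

Tree built from: [32, 21, 16, 15, 34, 40, 19]
Tree (level-order array): [32, 21, 34, 16, None, None, 40, 15, 19]
Rule: A leaf has 0 children.
Per-node child counts:
  node 32: 2 child(ren)
  node 21: 1 child(ren)
  node 16: 2 child(ren)
  node 15: 0 child(ren)
  node 19: 0 child(ren)
  node 34: 1 child(ren)
  node 40: 0 child(ren)
Matching nodes: [15, 19, 40]
Count of leaf nodes: 3


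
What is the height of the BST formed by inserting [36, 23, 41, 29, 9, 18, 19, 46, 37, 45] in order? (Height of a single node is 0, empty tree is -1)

Insertion order: [36, 23, 41, 29, 9, 18, 19, 46, 37, 45]
Tree (level-order array): [36, 23, 41, 9, 29, 37, 46, None, 18, None, None, None, None, 45, None, None, 19]
Compute height bottom-up (empty subtree = -1):
  height(19) = 1 + max(-1, -1) = 0
  height(18) = 1 + max(-1, 0) = 1
  height(9) = 1 + max(-1, 1) = 2
  height(29) = 1 + max(-1, -1) = 0
  height(23) = 1 + max(2, 0) = 3
  height(37) = 1 + max(-1, -1) = 0
  height(45) = 1 + max(-1, -1) = 0
  height(46) = 1 + max(0, -1) = 1
  height(41) = 1 + max(0, 1) = 2
  height(36) = 1 + max(3, 2) = 4
Height = 4


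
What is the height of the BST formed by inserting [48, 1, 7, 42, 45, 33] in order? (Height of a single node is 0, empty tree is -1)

Insertion order: [48, 1, 7, 42, 45, 33]
Tree (level-order array): [48, 1, None, None, 7, None, 42, 33, 45]
Compute height bottom-up (empty subtree = -1):
  height(33) = 1 + max(-1, -1) = 0
  height(45) = 1 + max(-1, -1) = 0
  height(42) = 1 + max(0, 0) = 1
  height(7) = 1 + max(-1, 1) = 2
  height(1) = 1 + max(-1, 2) = 3
  height(48) = 1 + max(3, -1) = 4
Height = 4


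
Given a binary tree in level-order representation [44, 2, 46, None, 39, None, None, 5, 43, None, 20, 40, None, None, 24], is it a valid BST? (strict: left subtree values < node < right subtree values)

Level-order array: [44, 2, 46, None, 39, None, None, 5, 43, None, 20, 40, None, None, 24]
Validate using subtree bounds (lo, hi): at each node, require lo < value < hi,
then recurse left with hi=value and right with lo=value.
Preorder trace (stopping at first violation):
  at node 44 with bounds (-inf, +inf): OK
  at node 2 with bounds (-inf, 44): OK
  at node 39 with bounds (2, 44): OK
  at node 5 with bounds (2, 39): OK
  at node 20 with bounds (5, 39): OK
  at node 24 with bounds (20, 39): OK
  at node 43 with bounds (39, 44): OK
  at node 40 with bounds (39, 43): OK
  at node 46 with bounds (44, +inf): OK
No violation found at any node.
Result: Valid BST


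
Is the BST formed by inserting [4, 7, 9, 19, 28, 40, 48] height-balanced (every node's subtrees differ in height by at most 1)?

Tree (level-order array): [4, None, 7, None, 9, None, 19, None, 28, None, 40, None, 48]
Definition: a tree is height-balanced if, at every node, |h(left) - h(right)| <= 1 (empty subtree has height -1).
Bottom-up per-node check:
  node 48: h_left=-1, h_right=-1, diff=0 [OK], height=0
  node 40: h_left=-1, h_right=0, diff=1 [OK], height=1
  node 28: h_left=-1, h_right=1, diff=2 [FAIL (|-1-1|=2 > 1)], height=2
  node 19: h_left=-1, h_right=2, diff=3 [FAIL (|-1-2|=3 > 1)], height=3
  node 9: h_left=-1, h_right=3, diff=4 [FAIL (|-1-3|=4 > 1)], height=4
  node 7: h_left=-1, h_right=4, diff=5 [FAIL (|-1-4|=5 > 1)], height=5
  node 4: h_left=-1, h_right=5, diff=6 [FAIL (|-1-5|=6 > 1)], height=6
Node 28 violates the condition: |-1 - 1| = 2 > 1.
Result: Not balanced


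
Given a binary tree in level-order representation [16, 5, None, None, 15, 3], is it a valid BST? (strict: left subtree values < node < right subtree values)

Level-order array: [16, 5, None, None, 15, 3]
Validate using subtree bounds (lo, hi): at each node, require lo < value < hi,
then recurse left with hi=value and right with lo=value.
Preorder trace (stopping at first violation):
  at node 16 with bounds (-inf, +inf): OK
  at node 5 with bounds (-inf, 16): OK
  at node 15 with bounds (5, 16): OK
  at node 3 with bounds (5, 15): VIOLATION
Node 3 violates its bound: not (5 < 3 < 15).
Result: Not a valid BST


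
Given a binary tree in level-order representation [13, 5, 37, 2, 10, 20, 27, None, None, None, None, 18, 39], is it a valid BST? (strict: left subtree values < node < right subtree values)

Level-order array: [13, 5, 37, 2, 10, 20, 27, None, None, None, None, 18, 39]
Validate using subtree bounds (lo, hi): at each node, require lo < value < hi,
then recurse left with hi=value and right with lo=value.
Preorder trace (stopping at first violation):
  at node 13 with bounds (-inf, +inf): OK
  at node 5 with bounds (-inf, 13): OK
  at node 2 with bounds (-inf, 5): OK
  at node 10 with bounds (5, 13): OK
  at node 37 with bounds (13, +inf): OK
  at node 20 with bounds (13, 37): OK
  at node 18 with bounds (13, 20): OK
  at node 39 with bounds (20, 37): VIOLATION
Node 39 violates its bound: not (20 < 39 < 37).
Result: Not a valid BST


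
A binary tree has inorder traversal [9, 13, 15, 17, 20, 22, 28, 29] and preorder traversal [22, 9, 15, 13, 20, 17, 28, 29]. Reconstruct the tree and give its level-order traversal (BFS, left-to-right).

Inorder:  [9, 13, 15, 17, 20, 22, 28, 29]
Preorder: [22, 9, 15, 13, 20, 17, 28, 29]
Algorithm: preorder visits root first, so consume preorder in order;
for each root, split the current inorder slice at that value into
left-subtree inorder and right-subtree inorder, then recurse.
Recursive splits:
  root=22; inorder splits into left=[9, 13, 15, 17, 20], right=[28, 29]
  root=9; inorder splits into left=[], right=[13, 15, 17, 20]
  root=15; inorder splits into left=[13], right=[17, 20]
  root=13; inorder splits into left=[], right=[]
  root=20; inorder splits into left=[17], right=[]
  root=17; inorder splits into left=[], right=[]
  root=28; inorder splits into left=[], right=[29]
  root=29; inorder splits into left=[], right=[]
Reconstructed level-order: [22, 9, 28, 15, 29, 13, 20, 17]


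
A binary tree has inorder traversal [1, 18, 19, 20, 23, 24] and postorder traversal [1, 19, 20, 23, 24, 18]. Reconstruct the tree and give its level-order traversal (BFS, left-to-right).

Inorder:   [1, 18, 19, 20, 23, 24]
Postorder: [1, 19, 20, 23, 24, 18]
Algorithm: postorder visits root last, so walk postorder right-to-left;
each value is the root of the current inorder slice — split it at that
value, recurse on the right subtree first, then the left.
Recursive splits:
  root=18; inorder splits into left=[1], right=[19, 20, 23, 24]
  root=24; inorder splits into left=[19, 20, 23], right=[]
  root=23; inorder splits into left=[19, 20], right=[]
  root=20; inorder splits into left=[19], right=[]
  root=19; inorder splits into left=[], right=[]
  root=1; inorder splits into left=[], right=[]
Reconstructed level-order: [18, 1, 24, 23, 20, 19]


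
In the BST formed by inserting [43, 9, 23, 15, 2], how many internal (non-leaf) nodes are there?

Tree built from: [43, 9, 23, 15, 2]
Tree (level-order array): [43, 9, None, 2, 23, None, None, 15]
Rule: An internal node has at least one child.
Per-node child counts:
  node 43: 1 child(ren)
  node 9: 2 child(ren)
  node 2: 0 child(ren)
  node 23: 1 child(ren)
  node 15: 0 child(ren)
Matching nodes: [43, 9, 23]
Count of internal (non-leaf) nodes: 3


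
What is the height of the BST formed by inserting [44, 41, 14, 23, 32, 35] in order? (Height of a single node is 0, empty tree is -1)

Insertion order: [44, 41, 14, 23, 32, 35]
Tree (level-order array): [44, 41, None, 14, None, None, 23, None, 32, None, 35]
Compute height bottom-up (empty subtree = -1):
  height(35) = 1 + max(-1, -1) = 0
  height(32) = 1 + max(-1, 0) = 1
  height(23) = 1 + max(-1, 1) = 2
  height(14) = 1 + max(-1, 2) = 3
  height(41) = 1 + max(3, -1) = 4
  height(44) = 1 + max(4, -1) = 5
Height = 5


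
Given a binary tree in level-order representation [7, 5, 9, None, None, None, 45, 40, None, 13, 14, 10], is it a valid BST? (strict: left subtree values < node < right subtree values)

Level-order array: [7, 5, 9, None, None, None, 45, 40, None, 13, 14, 10]
Validate using subtree bounds (lo, hi): at each node, require lo < value < hi,
then recurse left with hi=value and right with lo=value.
Preorder trace (stopping at first violation):
  at node 7 with bounds (-inf, +inf): OK
  at node 5 with bounds (-inf, 7): OK
  at node 9 with bounds (7, +inf): OK
  at node 45 with bounds (9, +inf): OK
  at node 40 with bounds (9, 45): OK
  at node 13 with bounds (9, 40): OK
  at node 10 with bounds (9, 13): OK
  at node 14 with bounds (40, 45): VIOLATION
Node 14 violates its bound: not (40 < 14 < 45).
Result: Not a valid BST


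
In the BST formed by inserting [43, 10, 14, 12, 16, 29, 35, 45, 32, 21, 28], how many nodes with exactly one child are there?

Tree built from: [43, 10, 14, 12, 16, 29, 35, 45, 32, 21, 28]
Tree (level-order array): [43, 10, 45, None, 14, None, None, 12, 16, None, None, None, 29, 21, 35, None, 28, 32]
Rule: These are nodes with exactly 1 non-null child.
Per-node child counts:
  node 43: 2 child(ren)
  node 10: 1 child(ren)
  node 14: 2 child(ren)
  node 12: 0 child(ren)
  node 16: 1 child(ren)
  node 29: 2 child(ren)
  node 21: 1 child(ren)
  node 28: 0 child(ren)
  node 35: 1 child(ren)
  node 32: 0 child(ren)
  node 45: 0 child(ren)
Matching nodes: [10, 16, 21, 35]
Count of nodes with exactly one child: 4


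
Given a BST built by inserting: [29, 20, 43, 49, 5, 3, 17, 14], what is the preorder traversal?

Tree insertion order: [29, 20, 43, 49, 5, 3, 17, 14]
Tree (level-order array): [29, 20, 43, 5, None, None, 49, 3, 17, None, None, None, None, 14]
Preorder traversal: [29, 20, 5, 3, 17, 14, 43, 49]


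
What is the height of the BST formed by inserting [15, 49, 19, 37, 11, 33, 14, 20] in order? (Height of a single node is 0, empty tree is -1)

Insertion order: [15, 49, 19, 37, 11, 33, 14, 20]
Tree (level-order array): [15, 11, 49, None, 14, 19, None, None, None, None, 37, 33, None, 20]
Compute height bottom-up (empty subtree = -1):
  height(14) = 1 + max(-1, -1) = 0
  height(11) = 1 + max(-1, 0) = 1
  height(20) = 1 + max(-1, -1) = 0
  height(33) = 1 + max(0, -1) = 1
  height(37) = 1 + max(1, -1) = 2
  height(19) = 1 + max(-1, 2) = 3
  height(49) = 1 + max(3, -1) = 4
  height(15) = 1 + max(1, 4) = 5
Height = 5


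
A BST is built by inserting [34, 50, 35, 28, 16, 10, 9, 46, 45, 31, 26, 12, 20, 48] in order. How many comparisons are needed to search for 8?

Search path for 8: 34 -> 28 -> 16 -> 10 -> 9
Found: False
Comparisons: 5


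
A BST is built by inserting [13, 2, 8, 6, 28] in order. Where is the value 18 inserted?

Starting tree (level order): [13, 2, 28, None, 8, None, None, 6]
Insertion path: 13 -> 28
Result: insert 18 as left child of 28
Final tree (level order): [13, 2, 28, None, 8, 18, None, 6]


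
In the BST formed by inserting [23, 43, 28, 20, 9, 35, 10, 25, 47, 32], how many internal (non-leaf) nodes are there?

Tree built from: [23, 43, 28, 20, 9, 35, 10, 25, 47, 32]
Tree (level-order array): [23, 20, 43, 9, None, 28, 47, None, 10, 25, 35, None, None, None, None, None, None, 32]
Rule: An internal node has at least one child.
Per-node child counts:
  node 23: 2 child(ren)
  node 20: 1 child(ren)
  node 9: 1 child(ren)
  node 10: 0 child(ren)
  node 43: 2 child(ren)
  node 28: 2 child(ren)
  node 25: 0 child(ren)
  node 35: 1 child(ren)
  node 32: 0 child(ren)
  node 47: 0 child(ren)
Matching nodes: [23, 20, 9, 43, 28, 35]
Count of internal (non-leaf) nodes: 6


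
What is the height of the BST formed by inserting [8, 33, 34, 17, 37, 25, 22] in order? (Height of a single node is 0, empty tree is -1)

Insertion order: [8, 33, 34, 17, 37, 25, 22]
Tree (level-order array): [8, None, 33, 17, 34, None, 25, None, 37, 22]
Compute height bottom-up (empty subtree = -1):
  height(22) = 1 + max(-1, -1) = 0
  height(25) = 1 + max(0, -1) = 1
  height(17) = 1 + max(-1, 1) = 2
  height(37) = 1 + max(-1, -1) = 0
  height(34) = 1 + max(-1, 0) = 1
  height(33) = 1 + max(2, 1) = 3
  height(8) = 1 + max(-1, 3) = 4
Height = 4


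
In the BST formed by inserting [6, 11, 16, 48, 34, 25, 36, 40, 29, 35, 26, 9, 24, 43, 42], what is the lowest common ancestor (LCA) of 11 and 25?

Tree insertion order: [6, 11, 16, 48, 34, 25, 36, 40, 29, 35, 26, 9, 24, 43, 42]
Tree (level-order array): [6, None, 11, 9, 16, None, None, None, 48, 34, None, 25, 36, 24, 29, 35, 40, None, None, 26, None, None, None, None, 43, None, None, 42]
In a BST, the LCA of p=11, q=25 is the first node v on the
root-to-leaf path with p <= v <= q (go left if both < v, right if both > v).
Walk from root:
  at 6: both 11 and 25 > 6, go right
  at 11: 11 <= 11 <= 25, this is the LCA
LCA = 11


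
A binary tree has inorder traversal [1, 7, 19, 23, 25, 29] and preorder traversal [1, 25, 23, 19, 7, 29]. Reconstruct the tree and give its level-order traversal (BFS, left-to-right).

Inorder:  [1, 7, 19, 23, 25, 29]
Preorder: [1, 25, 23, 19, 7, 29]
Algorithm: preorder visits root first, so consume preorder in order;
for each root, split the current inorder slice at that value into
left-subtree inorder and right-subtree inorder, then recurse.
Recursive splits:
  root=1; inorder splits into left=[], right=[7, 19, 23, 25, 29]
  root=25; inorder splits into left=[7, 19, 23], right=[29]
  root=23; inorder splits into left=[7, 19], right=[]
  root=19; inorder splits into left=[7], right=[]
  root=7; inorder splits into left=[], right=[]
  root=29; inorder splits into left=[], right=[]
Reconstructed level-order: [1, 25, 23, 29, 19, 7]


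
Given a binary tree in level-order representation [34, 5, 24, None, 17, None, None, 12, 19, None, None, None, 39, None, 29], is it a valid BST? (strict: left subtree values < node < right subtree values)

Level-order array: [34, 5, 24, None, 17, None, None, 12, 19, None, None, None, 39, None, 29]
Validate using subtree bounds (lo, hi): at each node, require lo < value < hi,
then recurse left with hi=value and right with lo=value.
Preorder trace (stopping at first violation):
  at node 34 with bounds (-inf, +inf): OK
  at node 5 with bounds (-inf, 34): OK
  at node 17 with bounds (5, 34): OK
  at node 12 with bounds (5, 17): OK
  at node 19 with bounds (17, 34): OK
  at node 39 with bounds (19, 34): VIOLATION
Node 39 violates its bound: not (19 < 39 < 34).
Result: Not a valid BST


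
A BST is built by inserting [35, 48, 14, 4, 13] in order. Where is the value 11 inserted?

Starting tree (level order): [35, 14, 48, 4, None, None, None, None, 13]
Insertion path: 35 -> 14 -> 4 -> 13
Result: insert 11 as left child of 13
Final tree (level order): [35, 14, 48, 4, None, None, None, None, 13, 11]


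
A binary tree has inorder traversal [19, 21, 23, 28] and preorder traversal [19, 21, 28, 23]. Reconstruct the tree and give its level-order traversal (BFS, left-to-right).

Inorder:  [19, 21, 23, 28]
Preorder: [19, 21, 28, 23]
Algorithm: preorder visits root first, so consume preorder in order;
for each root, split the current inorder slice at that value into
left-subtree inorder and right-subtree inorder, then recurse.
Recursive splits:
  root=19; inorder splits into left=[], right=[21, 23, 28]
  root=21; inorder splits into left=[], right=[23, 28]
  root=28; inorder splits into left=[23], right=[]
  root=23; inorder splits into left=[], right=[]
Reconstructed level-order: [19, 21, 28, 23]


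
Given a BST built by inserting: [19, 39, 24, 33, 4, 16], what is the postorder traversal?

Tree insertion order: [19, 39, 24, 33, 4, 16]
Tree (level-order array): [19, 4, 39, None, 16, 24, None, None, None, None, 33]
Postorder traversal: [16, 4, 33, 24, 39, 19]


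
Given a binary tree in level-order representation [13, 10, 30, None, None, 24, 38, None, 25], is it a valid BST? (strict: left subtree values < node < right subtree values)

Level-order array: [13, 10, 30, None, None, 24, 38, None, 25]
Validate using subtree bounds (lo, hi): at each node, require lo < value < hi,
then recurse left with hi=value and right with lo=value.
Preorder trace (stopping at first violation):
  at node 13 with bounds (-inf, +inf): OK
  at node 10 with bounds (-inf, 13): OK
  at node 30 with bounds (13, +inf): OK
  at node 24 with bounds (13, 30): OK
  at node 25 with bounds (24, 30): OK
  at node 38 with bounds (30, +inf): OK
No violation found at any node.
Result: Valid BST


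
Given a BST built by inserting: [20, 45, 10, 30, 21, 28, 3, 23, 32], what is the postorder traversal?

Tree insertion order: [20, 45, 10, 30, 21, 28, 3, 23, 32]
Tree (level-order array): [20, 10, 45, 3, None, 30, None, None, None, 21, 32, None, 28, None, None, 23]
Postorder traversal: [3, 10, 23, 28, 21, 32, 30, 45, 20]


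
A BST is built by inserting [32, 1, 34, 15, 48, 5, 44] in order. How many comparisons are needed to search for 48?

Search path for 48: 32 -> 34 -> 48
Found: True
Comparisons: 3


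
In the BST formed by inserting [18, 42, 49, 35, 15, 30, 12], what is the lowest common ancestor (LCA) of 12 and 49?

Tree insertion order: [18, 42, 49, 35, 15, 30, 12]
Tree (level-order array): [18, 15, 42, 12, None, 35, 49, None, None, 30]
In a BST, the LCA of p=12, q=49 is the first node v on the
root-to-leaf path with p <= v <= q (go left if both < v, right if both > v).
Walk from root:
  at 18: 12 <= 18 <= 49, this is the LCA
LCA = 18


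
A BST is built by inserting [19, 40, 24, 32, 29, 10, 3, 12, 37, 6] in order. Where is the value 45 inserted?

Starting tree (level order): [19, 10, 40, 3, 12, 24, None, None, 6, None, None, None, 32, None, None, 29, 37]
Insertion path: 19 -> 40
Result: insert 45 as right child of 40
Final tree (level order): [19, 10, 40, 3, 12, 24, 45, None, 6, None, None, None, 32, None, None, None, None, 29, 37]


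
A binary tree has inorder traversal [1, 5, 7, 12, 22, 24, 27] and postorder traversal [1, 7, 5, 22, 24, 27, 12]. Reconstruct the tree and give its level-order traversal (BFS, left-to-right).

Inorder:   [1, 5, 7, 12, 22, 24, 27]
Postorder: [1, 7, 5, 22, 24, 27, 12]
Algorithm: postorder visits root last, so walk postorder right-to-left;
each value is the root of the current inorder slice — split it at that
value, recurse on the right subtree first, then the left.
Recursive splits:
  root=12; inorder splits into left=[1, 5, 7], right=[22, 24, 27]
  root=27; inorder splits into left=[22, 24], right=[]
  root=24; inorder splits into left=[22], right=[]
  root=22; inorder splits into left=[], right=[]
  root=5; inorder splits into left=[1], right=[7]
  root=7; inorder splits into left=[], right=[]
  root=1; inorder splits into left=[], right=[]
Reconstructed level-order: [12, 5, 27, 1, 7, 24, 22]


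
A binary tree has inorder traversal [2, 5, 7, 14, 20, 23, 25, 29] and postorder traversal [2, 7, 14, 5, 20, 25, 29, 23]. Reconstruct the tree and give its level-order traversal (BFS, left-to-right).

Inorder:   [2, 5, 7, 14, 20, 23, 25, 29]
Postorder: [2, 7, 14, 5, 20, 25, 29, 23]
Algorithm: postorder visits root last, so walk postorder right-to-left;
each value is the root of the current inorder slice — split it at that
value, recurse on the right subtree first, then the left.
Recursive splits:
  root=23; inorder splits into left=[2, 5, 7, 14, 20], right=[25, 29]
  root=29; inorder splits into left=[25], right=[]
  root=25; inorder splits into left=[], right=[]
  root=20; inorder splits into left=[2, 5, 7, 14], right=[]
  root=5; inorder splits into left=[2], right=[7, 14]
  root=14; inorder splits into left=[7], right=[]
  root=7; inorder splits into left=[], right=[]
  root=2; inorder splits into left=[], right=[]
Reconstructed level-order: [23, 20, 29, 5, 25, 2, 14, 7]


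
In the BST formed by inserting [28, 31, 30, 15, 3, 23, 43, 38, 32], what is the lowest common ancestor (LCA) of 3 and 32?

Tree insertion order: [28, 31, 30, 15, 3, 23, 43, 38, 32]
Tree (level-order array): [28, 15, 31, 3, 23, 30, 43, None, None, None, None, None, None, 38, None, 32]
In a BST, the LCA of p=3, q=32 is the first node v on the
root-to-leaf path with p <= v <= q (go left if both < v, right if both > v).
Walk from root:
  at 28: 3 <= 28 <= 32, this is the LCA
LCA = 28


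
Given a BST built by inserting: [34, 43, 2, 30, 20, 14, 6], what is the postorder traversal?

Tree insertion order: [34, 43, 2, 30, 20, 14, 6]
Tree (level-order array): [34, 2, 43, None, 30, None, None, 20, None, 14, None, 6]
Postorder traversal: [6, 14, 20, 30, 2, 43, 34]


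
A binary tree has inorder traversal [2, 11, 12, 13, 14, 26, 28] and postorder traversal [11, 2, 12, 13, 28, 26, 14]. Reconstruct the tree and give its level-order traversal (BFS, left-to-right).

Inorder:   [2, 11, 12, 13, 14, 26, 28]
Postorder: [11, 2, 12, 13, 28, 26, 14]
Algorithm: postorder visits root last, so walk postorder right-to-left;
each value is the root of the current inorder slice — split it at that
value, recurse on the right subtree first, then the left.
Recursive splits:
  root=14; inorder splits into left=[2, 11, 12, 13], right=[26, 28]
  root=26; inorder splits into left=[], right=[28]
  root=28; inorder splits into left=[], right=[]
  root=13; inorder splits into left=[2, 11, 12], right=[]
  root=12; inorder splits into left=[2, 11], right=[]
  root=2; inorder splits into left=[], right=[11]
  root=11; inorder splits into left=[], right=[]
Reconstructed level-order: [14, 13, 26, 12, 28, 2, 11]


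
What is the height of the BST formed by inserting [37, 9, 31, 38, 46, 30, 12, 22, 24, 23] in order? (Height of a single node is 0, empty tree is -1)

Insertion order: [37, 9, 31, 38, 46, 30, 12, 22, 24, 23]
Tree (level-order array): [37, 9, 38, None, 31, None, 46, 30, None, None, None, 12, None, None, 22, None, 24, 23]
Compute height bottom-up (empty subtree = -1):
  height(23) = 1 + max(-1, -1) = 0
  height(24) = 1 + max(0, -1) = 1
  height(22) = 1 + max(-1, 1) = 2
  height(12) = 1 + max(-1, 2) = 3
  height(30) = 1 + max(3, -1) = 4
  height(31) = 1 + max(4, -1) = 5
  height(9) = 1 + max(-1, 5) = 6
  height(46) = 1 + max(-1, -1) = 0
  height(38) = 1 + max(-1, 0) = 1
  height(37) = 1 + max(6, 1) = 7
Height = 7


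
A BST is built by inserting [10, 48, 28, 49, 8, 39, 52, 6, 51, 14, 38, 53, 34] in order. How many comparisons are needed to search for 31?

Search path for 31: 10 -> 48 -> 28 -> 39 -> 38 -> 34
Found: False
Comparisons: 6


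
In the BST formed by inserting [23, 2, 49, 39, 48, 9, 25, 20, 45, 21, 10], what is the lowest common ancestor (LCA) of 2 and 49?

Tree insertion order: [23, 2, 49, 39, 48, 9, 25, 20, 45, 21, 10]
Tree (level-order array): [23, 2, 49, None, 9, 39, None, None, 20, 25, 48, 10, 21, None, None, 45]
In a BST, the LCA of p=2, q=49 is the first node v on the
root-to-leaf path with p <= v <= q (go left if both < v, right if both > v).
Walk from root:
  at 23: 2 <= 23 <= 49, this is the LCA
LCA = 23


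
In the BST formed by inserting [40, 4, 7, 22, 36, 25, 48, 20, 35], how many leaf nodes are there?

Tree built from: [40, 4, 7, 22, 36, 25, 48, 20, 35]
Tree (level-order array): [40, 4, 48, None, 7, None, None, None, 22, 20, 36, None, None, 25, None, None, 35]
Rule: A leaf has 0 children.
Per-node child counts:
  node 40: 2 child(ren)
  node 4: 1 child(ren)
  node 7: 1 child(ren)
  node 22: 2 child(ren)
  node 20: 0 child(ren)
  node 36: 1 child(ren)
  node 25: 1 child(ren)
  node 35: 0 child(ren)
  node 48: 0 child(ren)
Matching nodes: [20, 35, 48]
Count of leaf nodes: 3


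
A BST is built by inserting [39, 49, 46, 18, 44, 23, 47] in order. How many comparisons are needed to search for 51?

Search path for 51: 39 -> 49
Found: False
Comparisons: 2


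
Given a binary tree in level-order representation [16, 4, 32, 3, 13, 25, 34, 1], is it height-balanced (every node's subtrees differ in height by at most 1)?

Tree (level-order array): [16, 4, 32, 3, 13, 25, 34, 1]
Definition: a tree is height-balanced if, at every node, |h(left) - h(right)| <= 1 (empty subtree has height -1).
Bottom-up per-node check:
  node 1: h_left=-1, h_right=-1, diff=0 [OK], height=0
  node 3: h_left=0, h_right=-1, diff=1 [OK], height=1
  node 13: h_left=-1, h_right=-1, diff=0 [OK], height=0
  node 4: h_left=1, h_right=0, diff=1 [OK], height=2
  node 25: h_left=-1, h_right=-1, diff=0 [OK], height=0
  node 34: h_left=-1, h_right=-1, diff=0 [OK], height=0
  node 32: h_left=0, h_right=0, diff=0 [OK], height=1
  node 16: h_left=2, h_right=1, diff=1 [OK], height=3
All nodes satisfy the balance condition.
Result: Balanced


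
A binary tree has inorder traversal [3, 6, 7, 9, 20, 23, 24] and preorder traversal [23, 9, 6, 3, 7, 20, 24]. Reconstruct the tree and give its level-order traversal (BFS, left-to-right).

Inorder:  [3, 6, 7, 9, 20, 23, 24]
Preorder: [23, 9, 6, 3, 7, 20, 24]
Algorithm: preorder visits root first, so consume preorder in order;
for each root, split the current inorder slice at that value into
left-subtree inorder and right-subtree inorder, then recurse.
Recursive splits:
  root=23; inorder splits into left=[3, 6, 7, 9, 20], right=[24]
  root=9; inorder splits into left=[3, 6, 7], right=[20]
  root=6; inorder splits into left=[3], right=[7]
  root=3; inorder splits into left=[], right=[]
  root=7; inorder splits into left=[], right=[]
  root=20; inorder splits into left=[], right=[]
  root=24; inorder splits into left=[], right=[]
Reconstructed level-order: [23, 9, 24, 6, 20, 3, 7]


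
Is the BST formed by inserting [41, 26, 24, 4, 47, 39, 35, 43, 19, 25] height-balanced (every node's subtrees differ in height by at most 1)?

Tree (level-order array): [41, 26, 47, 24, 39, 43, None, 4, 25, 35, None, None, None, None, 19]
Definition: a tree is height-balanced if, at every node, |h(left) - h(right)| <= 1 (empty subtree has height -1).
Bottom-up per-node check:
  node 19: h_left=-1, h_right=-1, diff=0 [OK], height=0
  node 4: h_left=-1, h_right=0, diff=1 [OK], height=1
  node 25: h_left=-1, h_right=-1, diff=0 [OK], height=0
  node 24: h_left=1, h_right=0, diff=1 [OK], height=2
  node 35: h_left=-1, h_right=-1, diff=0 [OK], height=0
  node 39: h_left=0, h_right=-1, diff=1 [OK], height=1
  node 26: h_left=2, h_right=1, diff=1 [OK], height=3
  node 43: h_left=-1, h_right=-1, diff=0 [OK], height=0
  node 47: h_left=0, h_right=-1, diff=1 [OK], height=1
  node 41: h_left=3, h_right=1, diff=2 [FAIL (|3-1|=2 > 1)], height=4
Node 41 violates the condition: |3 - 1| = 2 > 1.
Result: Not balanced


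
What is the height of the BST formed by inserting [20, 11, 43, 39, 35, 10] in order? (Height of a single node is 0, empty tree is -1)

Insertion order: [20, 11, 43, 39, 35, 10]
Tree (level-order array): [20, 11, 43, 10, None, 39, None, None, None, 35]
Compute height bottom-up (empty subtree = -1):
  height(10) = 1 + max(-1, -1) = 0
  height(11) = 1 + max(0, -1) = 1
  height(35) = 1 + max(-1, -1) = 0
  height(39) = 1 + max(0, -1) = 1
  height(43) = 1 + max(1, -1) = 2
  height(20) = 1 + max(1, 2) = 3
Height = 3


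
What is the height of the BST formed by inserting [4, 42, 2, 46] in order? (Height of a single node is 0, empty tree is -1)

Insertion order: [4, 42, 2, 46]
Tree (level-order array): [4, 2, 42, None, None, None, 46]
Compute height bottom-up (empty subtree = -1):
  height(2) = 1 + max(-1, -1) = 0
  height(46) = 1 + max(-1, -1) = 0
  height(42) = 1 + max(-1, 0) = 1
  height(4) = 1 + max(0, 1) = 2
Height = 2


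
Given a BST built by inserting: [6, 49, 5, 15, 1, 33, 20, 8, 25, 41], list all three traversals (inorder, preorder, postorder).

Tree insertion order: [6, 49, 5, 15, 1, 33, 20, 8, 25, 41]
Tree (level-order array): [6, 5, 49, 1, None, 15, None, None, None, 8, 33, None, None, 20, 41, None, 25]
Inorder (L, root, R): [1, 5, 6, 8, 15, 20, 25, 33, 41, 49]
Preorder (root, L, R): [6, 5, 1, 49, 15, 8, 33, 20, 25, 41]
Postorder (L, R, root): [1, 5, 8, 25, 20, 41, 33, 15, 49, 6]


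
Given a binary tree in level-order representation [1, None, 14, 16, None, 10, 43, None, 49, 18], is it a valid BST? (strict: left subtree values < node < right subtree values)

Level-order array: [1, None, 14, 16, None, 10, 43, None, 49, 18]
Validate using subtree bounds (lo, hi): at each node, require lo < value < hi,
then recurse left with hi=value and right with lo=value.
Preorder trace (stopping at first violation):
  at node 1 with bounds (-inf, +inf): OK
  at node 14 with bounds (1, +inf): OK
  at node 16 with bounds (1, 14): VIOLATION
Node 16 violates its bound: not (1 < 16 < 14).
Result: Not a valid BST


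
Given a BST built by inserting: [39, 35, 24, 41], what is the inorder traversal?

Tree insertion order: [39, 35, 24, 41]
Tree (level-order array): [39, 35, 41, 24]
Inorder traversal: [24, 35, 39, 41]


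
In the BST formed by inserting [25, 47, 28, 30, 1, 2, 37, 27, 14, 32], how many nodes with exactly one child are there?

Tree built from: [25, 47, 28, 30, 1, 2, 37, 27, 14, 32]
Tree (level-order array): [25, 1, 47, None, 2, 28, None, None, 14, 27, 30, None, None, None, None, None, 37, 32]
Rule: These are nodes with exactly 1 non-null child.
Per-node child counts:
  node 25: 2 child(ren)
  node 1: 1 child(ren)
  node 2: 1 child(ren)
  node 14: 0 child(ren)
  node 47: 1 child(ren)
  node 28: 2 child(ren)
  node 27: 0 child(ren)
  node 30: 1 child(ren)
  node 37: 1 child(ren)
  node 32: 0 child(ren)
Matching nodes: [1, 2, 47, 30, 37]
Count of nodes with exactly one child: 5


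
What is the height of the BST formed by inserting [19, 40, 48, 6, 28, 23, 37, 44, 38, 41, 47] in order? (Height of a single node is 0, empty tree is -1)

Insertion order: [19, 40, 48, 6, 28, 23, 37, 44, 38, 41, 47]
Tree (level-order array): [19, 6, 40, None, None, 28, 48, 23, 37, 44, None, None, None, None, 38, 41, 47]
Compute height bottom-up (empty subtree = -1):
  height(6) = 1 + max(-1, -1) = 0
  height(23) = 1 + max(-1, -1) = 0
  height(38) = 1 + max(-1, -1) = 0
  height(37) = 1 + max(-1, 0) = 1
  height(28) = 1 + max(0, 1) = 2
  height(41) = 1 + max(-1, -1) = 0
  height(47) = 1 + max(-1, -1) = 0
  height(44) = 1 + max(0, 0) = 1
  height(48) = 1 + max(1, -1) = 2
  height(40) = 1 + max(2, 2) = 3
  height(19) = 1 + max(0, 3) = 4
Height = 4


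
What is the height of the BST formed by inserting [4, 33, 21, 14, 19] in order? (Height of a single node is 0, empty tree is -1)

Insertion order: [4, 33, 21, 14, 19]
Tree (level-order array): [4, None, 33, 21, None, 14, None, None, 19]
Compute height bottom-up (empty subtree = -1):
  height(19) = 1 + max(-1, -1) = 0
  height(14) = 1 + max(-1, 0) = 1
  height(21) = 1 + max(1, -1) = 2
  height(33) = 1 + max(2, -1) = 3
  height(4) = 1 + max(-1, 3) = 4
Height = 4


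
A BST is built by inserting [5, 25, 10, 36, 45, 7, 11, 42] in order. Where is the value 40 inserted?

Starting tree (level order): [5, None, 25, 10, 36, 7, 11, None, 45, None, None, None, None, 42]
Insertion path: 5 -> 25 -> 36 -> 45 -> 42
Result: insert 40 as left child of 42
Final tree (level order): [5, None, 25, 10, 36, 7, 11, None, 45, None, None, None, None, 42, None, 40]


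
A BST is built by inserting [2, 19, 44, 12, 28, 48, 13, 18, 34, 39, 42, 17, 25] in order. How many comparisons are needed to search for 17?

Search path for 17: 2 -> 19 -> 12 -> 13 -> 18 -> 17
Found: True
Comparisons: 6


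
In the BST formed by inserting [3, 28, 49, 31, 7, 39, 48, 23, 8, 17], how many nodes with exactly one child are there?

Tree built from: [3, 28, 49, 31, 7, 39, 48, 23, 8, 17]
Tree (level-order array): [3, None, 28, 7, 49, None, 23, 31, None, 8, None, None, 39, None, 17, None, 48]
Rule: These are nodes with exactly 1 non-null child.
Per-node child counts:
  node 3: 1 child(ren)
  node 28: 2 child(ren)
  node 7: 1 child(ren)
  node 23: 1 child(ren)
  node 8: 1 child(ren)
  node 17: 0 child(ren)
  node 49: 1 child(ren)
  node 31: 1 child(ren)
  node 39: 1 child(ren)
  node 48: 0 child(ren)
Matching nodes: [3, 7, 23, 8, 49, 31, 39]
Count of nodes with exactly one child: 7


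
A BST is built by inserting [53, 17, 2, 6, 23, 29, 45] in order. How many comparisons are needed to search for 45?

Search path for 45: 53 -> 17 -> 23 -> 29 -> 45
Found: True
Comparisons: 5


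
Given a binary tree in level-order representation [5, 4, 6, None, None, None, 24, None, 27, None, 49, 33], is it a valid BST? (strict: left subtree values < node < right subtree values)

Level-order array: [5, 4, 6, None, None, None, 24, None, 27, None, 49, 33]
Validate using subtree bounds (lo, hi): at each node, require lo < value < hi,
then recurse left with hi=value and right with lo=value.
Preorder trace (stopping at first violation):
  at node 5 with bounds (-inf, +inf): OK
  at node 4 with bounds (-inf, 5): OK
  at node 6 with bounds (5, +inf): OK
  at node 24 with bounds (6, +inf): OK
  at node 27 with bounds (24, +inf): OK
  at node 49 with bounds (27, +inf): OK
  at node 33 with bounds (27, 49): OK
No violation found at any node.
Result: Valid BST


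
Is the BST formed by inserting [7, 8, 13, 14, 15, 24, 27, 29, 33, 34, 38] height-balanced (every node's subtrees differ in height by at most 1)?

Tree (level-order array): [7, None, 8, None, 13, None, 14, None, 15, None, 24, None, 27, None, 29, None, 33, None, 34, None, 38]
Definition: a tree is height-balanced if, at every node, |h(left) - h(right)| <= 1 (empty subtree has height -1).
Bottom-up per-node check:
  node 38: h_left=-1, h_right=-1, diff=0 [OK], height=0
  node 34: h_left=-1, h_right=0, diff=1 [OK], height=1
  node 33: h_left=-1, h_right=1, diff=2 [FAIL (|-1-1|=2 > 1)], height=2
  node 29: h_left=-1, h_right=2, diff=3 [FAIL (|-1-2|=3 > 1)], height=3
  node 27: h_left=-1, h_right=3, diff=4 [FAIL (|-1-3|=4 > 1)], height=4
  node 24: h_left=-1, h_right=4, diff=5 [FAIL (|-1-4|=5 > 1)], height=5
  node 15: h_left=-1, h_right=5, diff=6 [FAIL (|-1-5|=6 > 1)], height=6
  node 14: h_left=-1, h_right=6, diff=7 [FAIL (|-1-6|=7 > 1)], height=7
  node 13: h_left=-1, h_right=7, diff=8 [FAIL (|-1-7|=8 > 1)], height=8
  node 8: h_left=-1, h_right=8, diff=9 [FAIL (|-1-8|=9 > 1)], height=9
  node 7: h_left=-1, h_right=9, diff=10 [FAIL (|-1-9|=10 > 1)], height=10
Node 33 violates the condition: |-1 - 1| = 2 > 1.
Result: Not balanced


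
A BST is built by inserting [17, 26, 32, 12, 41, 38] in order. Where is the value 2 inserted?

Starting tree (level order): [17, 12, 26, None, None, None, 32, None, 41, 38]
Insertion path: 17 -> 12
Result: insert 2 as left child of 12
Final tree (level order): [17, 12, 26, 2, None, None, 32, None, None, None, 41, 38]


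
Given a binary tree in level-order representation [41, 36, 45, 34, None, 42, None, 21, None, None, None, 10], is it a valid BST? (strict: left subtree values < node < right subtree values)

Level-order array: [41, 36, 45, 34, None, 42, None, 21, None, None, None, 10]
Validate using subtree bounds (lo, hi): at each node, require lo < value < hi,
then recurse left with hi=value and right with lo=value.
Preorder trace (stopping at first violation):
  at node 41 with bounds (-inf, +inf): OK
  at node 36 with bounds (-inf, 41): OK
  at node 34 with bounds (-inf, 36): OK
  at node 21 with bounds (-inf, 34): OK
  at node 10 with bounds (-inf, 21): OK
  at node 45 with bounds (41, +inf): OK
  at node 42 with bounds (41, 45): OK
No violation found at any node.
Result: Valid BST


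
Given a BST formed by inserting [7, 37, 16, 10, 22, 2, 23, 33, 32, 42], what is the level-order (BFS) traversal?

Tree insertion order: [7, 37, 16, 10, 22, 2, 23, 33, 32, 42]
Tree (level-order array): [7, 2, 37, None, None, 16, 42, 10, 22, None, None, None, None, None, 23, None, 33, 32]
BFS from the root, enqueuing left then right child of each popped node:
  queue [7] -> pop 7, enqueue [2, 37], visited so far: [7]
  queue [2, 37] -> pop 2, enqueue [none], visited so far: [7, 2]
  queue [37] -> pop 37, enqueue [16, 42], visited so far: [7, 2, 37]
  queue [16, 42] -> pop 16, enqueue [10, 22], visited so far: [7, 2, 37, 16]
  queue [42, 10, 22] -> pop 42, enqueue [none], visited so far: [7, 2, 37, 16, 42]
  queue [10, 22] -> pop 10, enqueue [none], visited so far: [7, 2, 37, 16, 42, 10]
  queue [22] -> pop 22, enqueue [23], visited so far: [7, 2, 37, 16, 42, 10, 22]
  queue [23] -> pop 23, enqueue [33], visited so far: [7, 2, 37, 16, 42, 10, 22, 23]
  queue [33] -> pop 33, enqueue [32], visited so far: [7, 2, 37, 16, 42, 10, 22, 23, 33]
  queue [32] -> pop 32, enqueue [none], visited so far: [7, 2, 37, 16, 42, 10, 22, 23, 33, 32]
Result: [7, 2, 37, 16, 42, 10, 22, 23, 33, 32]
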